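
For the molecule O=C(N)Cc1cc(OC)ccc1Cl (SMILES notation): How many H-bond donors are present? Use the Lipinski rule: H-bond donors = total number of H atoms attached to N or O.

Donors: find every N or O and count the H atoms it carries.
  atom 1 (O): bond orders sum to 2 → 0 H
  atom 3 (N): bond orders sum to 1 → 2 H
  atom 8 (O): bond orders sum to 2 → 0 H
Lipinski HBD = 2.

2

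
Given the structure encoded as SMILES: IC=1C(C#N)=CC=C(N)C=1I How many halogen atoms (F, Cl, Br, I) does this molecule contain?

2

Halogen atoms appear at heavy-atom positions 1, 11 (2×I).
Other groups present: 1 nitrile, 1 primary amine.
Halogen count: 2.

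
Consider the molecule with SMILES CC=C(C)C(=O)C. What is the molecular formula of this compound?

Walk through each heavy atom and fill implicit hydrogens from standard valence (C 4, N 3, O 2, S 2, halogen 1):
  atom 1: C, bond orders sum to 1 (valence 4) → 3 H
  atom 2: C, bond orders sum to 3 (valence 4) → 1 H
  atom 3: C, bond orders sum to 4 (valence 4) → 0 H
  atom 4: C, bond orders sum to 1 (valence 4) → 3 H
  atom 5: C, bond orders sum to 4 (valence 4) → 0 H
  atom 6: O, bond orders sum to 2 (valence 2) → 0 H
  atom 7: C, bond orders sum to 1 (valence 4) → 3 H
Totals → C:6, H:10, O:1.
In Hill order: C6H10O.

C6H10O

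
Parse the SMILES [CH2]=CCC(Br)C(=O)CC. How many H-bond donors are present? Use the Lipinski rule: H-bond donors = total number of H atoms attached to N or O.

Donors: find every N or O and count the H atoms it carries.
  atom 7 (O): bond orders sum to 2 → 0 H
Lipinski HBD = 0.

0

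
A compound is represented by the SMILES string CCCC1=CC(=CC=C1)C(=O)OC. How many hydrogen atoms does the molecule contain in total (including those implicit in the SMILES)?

14

Walk through each heavy atom and fill implicit hydrogens from standard valence (C 4, N 3, O 2, S 2, halogen 1):
  atom 1: C, bond orders sum to 1 (valence 4) → 3 H
  atom 2: C, bond orders sum to 2 (valence 4) → 2 H
  atom 3: C, bond orders sum to 2 (valence 4) → 2 H
  atom 4: C, bond orders sum to 4 (valence 4) → 0 H
  atom 5: C, bond orders sum to 3 (valence 4) → 1 H
  atom 6: C, bond orders sum to 4 (valence 4) → 0 H
  atom 7: C, bond orders sum to 3 (valence 4) → 1 H
  atom 8: C, bond orders sum to 3 (valence 4) → 1 H
  atom 9: C, bond orders sum to 3 (valence 4) → 1 H
  atom 10: C, bond orders sum to 4 (valence 4) → 0 H
  atom 11: O, bond orders sum to 2 (valence 2) → 0 H
  atom 12: O, bond orders sum to 2 (valence 2) → 0 H
  atom 13: C, bond orders sum to 1 (valence 4) → 3 H
Total hydrogens: 14.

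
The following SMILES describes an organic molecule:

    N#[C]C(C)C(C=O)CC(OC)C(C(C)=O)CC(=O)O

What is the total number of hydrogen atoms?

Walk through each heavy atom and fill implicit hydrogens from standard valence (C 4, N 3, O 2, S 2, halogen 1):
  atom 1: N, bond orders sum to 3 (valence 3) → 0 H
  atom 2: C with explicit H count 0
  atom 3: C, bond orders sum to 3 (valence 4) → 1 H
  atom 4: C, bond orders sum to 1 (valence 4) → 3 H
  atom 5: C, bond orders sum to 3 (valence 4) → 1 H
  atom 6: C, bond orders sum to 3 (valence 4) → 1 H
  atom 7: O, bond orders sum to 2 (valence 2) → 0 H
  atom 8: C, bond orders sum to 2 (valence 4) → 2 H
  atom 9: C, bond orders sum to 3 (valence 4) → 1 H
  atom 10: O, bond orders sum to 2 (valence 2) → 0 H
  atom 11: C, bond orders sum to 1 (valence 4) → 3 H
  atom 12: C, bond orders sum to 3 (valence 4) → 1 H
  atom 13: C, bond orders sum to 4 (valence 4) → 0 H
  atom 14: C, bond orders sum to 1 (valence 4) → 3 H
  atom 15: O, bond orders sum to 2 (valence 2) → 0 H
  atom 16: C, bond orders sum to 2 (valence 4) → 2 H
  atom 17: C, bond orders sum to 4 (valence 4) → 0 H
  atom 18: O, bond orders sum to 2 (valence 2) → 0 H
  atom 19: O, bond orders sum to 1 (valence 2) → 1 H
Total hydrogens: 19.

19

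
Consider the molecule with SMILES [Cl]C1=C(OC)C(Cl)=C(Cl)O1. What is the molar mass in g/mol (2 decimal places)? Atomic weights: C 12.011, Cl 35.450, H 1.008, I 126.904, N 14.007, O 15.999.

First, the molecular formula is C5H3Cl3O2 (counting implicit H from valence).
  C: 5 × 12.011 = 60.055
  Cl: 3 × 35.450 = 106.350
  H: 3 × 1.008 = 3.024
  O: 2 × 15.999 = 31.998
Sum: 5×12.011 + 3×35.450 + 3×1.008 + 2×15.999 = 201.427 → 201.43 g/mol.

201.43 g/mol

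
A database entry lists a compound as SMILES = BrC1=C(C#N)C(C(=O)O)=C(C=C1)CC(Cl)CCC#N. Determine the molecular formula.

Walk through each heavy atom and fill implicit hydrogens from standard valence (C 4, N 3, O 2, S 2, halogen 1):
  atom 1: Br (halogen, monovalent) → 0 H
  atom 2: C, bond orders sum to 4 (valence 4) → 0 H
  atom 3: C, bond orders sum to 4 (valence 4) → 0 H
  atom 4: C, bond orders sum to 4 (valence 4) → 0 H
  atom 5: N, bond orders sum to 3 (valence 3) → 0 H
  atom 6: C, bond orders sum to 4 (valence 4) → 0 H
  atom 7: C, bond orders sum to 4 (valence 4) → 0 H
  atom 8: O, bond orders sum to 2 (valence 2) → 0 H
  atom 9: O, bond orders sum to 1 (valence 2) → 1 H
  atom 10: C, bond orders sum to 4 (valence 4) → 0 H
  atom 11: C, bond orders sum to 3 (valence 4) → 1 H
  atom 12: C, bond orders sum to 3 (valence 4) → 1 H
  atom 13: C, bond orders sum to 2 (valence 4) → 2 H
  atom 14: C, bond orders sum to 3 (valence 4) → 1 H
  atom 15: Cl (halogen, monovalent) → 0 H
  atom 16: C, bond orders sum to 2 (valence 4) → 2 H
  atom 17: C, bond orders sum to 2 (valence 4) → 2 H
  atom 18: C, bond orders sum to 4 (valence 4) → 0 H
  atom 19: N, bond orders sum to 3 (valence 3) → 0 H
Totals → C:13, H:10, Br:1, Cl:1, N:2, O:2.
In Hill order: C13H10BrClN2O2.

C13H10BrClN2O2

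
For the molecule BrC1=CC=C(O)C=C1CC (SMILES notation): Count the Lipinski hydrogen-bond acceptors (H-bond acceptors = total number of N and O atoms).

N atoms: 0; O atoms: 1.
Lipinski HBA = 0 + 1 = 1.

1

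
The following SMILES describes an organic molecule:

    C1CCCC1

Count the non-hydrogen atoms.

Every atom symbol written in the SMILES (organic subset) is one heavy atom; implicit H are not written.
Heavy atoms by element → C:5.
Total: 5.

5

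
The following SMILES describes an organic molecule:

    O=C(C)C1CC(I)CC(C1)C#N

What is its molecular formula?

C9H12INO

Walk through each heavy atom and fill implicit hydrogens from standard valence (C 4, N 3, O 2, S 2, halogen 1):
  atom 1: O, bond orders sum to 2 (valence 2) → 0 H
  atom 2: C, bond orders sum to 4 (valence 4) → 0 H
  atom 3: C, bond orders sum to 1 (valence 4) → 3 H
  atom 4: C, bond orders sum to 3 (valence 4) → 1 H
  atom 5: C, bond orders sum to 2 (valence 4) → 2 H
  atom 6: C, bond orders sum to 3 (valence 4) → 1 H
  atom 7: I (halogen, monovalent) → 0 H
  atom 8: C, bond orders sum to 2 (valence 4) → 2 H
  atom 9: C, bond orders sum to 3 (valence 4) → 1 H
  atom 10: C, bond orders sum to 2 (valence 4) → 2 H
  atom 11: C, bond orders sum to 4 (valence 4) → 0 H
  atom 12: N, bond orders sum to 3 (valence 3) → 0 H
Totals → C:9, H:12, I:1, N:1, O:1.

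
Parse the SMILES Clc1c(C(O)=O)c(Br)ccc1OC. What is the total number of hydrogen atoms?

Walk through each heavy atom and fill implicit hydrogens from standard valence (C 4, N 3, O 2, S 2, halogen 1); for lowercase aromatic atoms, an aromatic c carries 1 H when it has two neighbours and 0 H with three, and aromatic n carries 0 H:
  atom 1: Cl (halogen, monovalent) → 0 H
  atom 2: aromatic c, 3 neighbours → 0 H
  atom 3: aromatic c, 3 neighbours → 0 H
  atom 4: C, bond orders sum to 4 (valence 4) → 0 H
  atom 5: O, bond orders sum to 1 (valence 2) → 1 H
  atom 6: O, bond orders sum to 2 (valence 2) → 0 H
  atom 7: aromatic c, 3 neighbours → 0 H
  atom 8: Br (halogen, monovalent) → 0 H
  atom 9: aromatic c, 2 neighbours → 1 H
  atom 10: aromatic c, 2 neighbours → 1 H
  atom 11: aromatic c, 3 neighbours → 0 H
  atom 12: O, bond orders sum to 2 (valence 2) → 0 H
  atom 13: C, bond orders sum to 1 (valence 4) → 3 H
Total hydrogens: 6.

6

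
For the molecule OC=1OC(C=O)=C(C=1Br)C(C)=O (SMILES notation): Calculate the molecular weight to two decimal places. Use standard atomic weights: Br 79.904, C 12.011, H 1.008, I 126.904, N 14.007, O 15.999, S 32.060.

233.02 g/mol

First, the molecular formula is C7H5BrO4 (counting implicit H from valence).
  Br: 1 × 79.904 = 79.904
  C: 7 × 12.011 = 84.077
  H: 5 × 1.008 = 5.040
  O: 4 × 15.999 = 63.996
Sum: 1×79.904 + 7×12.011 + 5×1.008 + 4×15.999 = 233.017 → 233.02 g/mol.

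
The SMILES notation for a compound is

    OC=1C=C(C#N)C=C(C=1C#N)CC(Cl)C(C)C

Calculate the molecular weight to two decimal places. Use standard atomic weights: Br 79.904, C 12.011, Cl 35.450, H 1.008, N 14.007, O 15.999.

248.71 g/mol

First, the molecular formula is C13H13ClN2O (counting implicit H from valence).
  C: 13 × 12.011 = 156.143
  Cl: 1 × 35.450 = 35.450
  H: 13 × 1.008 = 13.104
  N: 2 × 14.007 = 28.014
  O: 1 × 15.999 = 15.999
Sum: 13×12.011 + 1×35.450 + 13×1.008 + 2×14.007 + 1×15.999 = 248.710 → 248.71 g/mol.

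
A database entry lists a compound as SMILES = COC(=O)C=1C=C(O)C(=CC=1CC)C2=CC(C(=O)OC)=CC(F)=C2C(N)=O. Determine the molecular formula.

Walk through each heavy atom and fill implicit hydrogens from standard valence (C 4, N 3, O 2, S 2, halogen 1):
  atom 1: C, bond orders sum to 1 (valence 4) → 3 H
  atom 2: O, bond orders sum to 2 (valence 2) → 0 H
  atom 3: C, bond orders sum to 4 (valence 4) → 0 H
  atom 4: O, bond orders sum to 2 (valence 2) → 0 H
  atom 5: C, bond orders sum to 4 (valence 4) → 0 H
  atom 6: C, bond orders sum to 3 (valence 4) → 1 H
  atom 7: C, bond orders sum to 4 (valence 4) → 0 H
  atom 8: O, bond orders sum to 1 (valence 2) → 1 H
  atom 9: C, bond orders sum to 4 (valence 4) → 0 H
  atom 10: C, bond orders sum to 3 (valence 4) → 1 H
  atom 11: C, bond orders sum to 4 (valence 4) → 0 H
  atom 12: C, bond orders sum to 2 (valence 4) → 2 H
  atom 13: C, bond orders sum to 1 (valence 4) → 3 H
  atom 14: C, bond orders sum to 4 (valence 4) → 0 H
  atom 15: C, bond orders sum to 3 (valence 4) → 1 H
  atom 16: C, bond orders sum to 4 (valence 4) → 0 H
  atom 17: C, bond orders sum to 4 (valence 4) → 0 H
  atom 18: O, bond orders sum to 2 (valence 2) → 0 H
  atom 19: O, bond orders sum to 2 (valence 2) → 0 H
  atom 20: C, bond orders sum to 1 (valence 4) → 3 H
  atom 21: C, bond orders sum to 3 (valence 4) → 1 H
  atom 22: C, bond orders sum to 4 (valence 4) → 0 H
  atom 23: F (halogen, monovalent) → 0 H
  atom 24: C, bond orders sum to 4 (valence 4) → 0 H
  atom 25: C, bond orders sum to 4 (valence 4) → 0 H
  atom 26: N, bond orders sum to 1 (valence 3) → 2 H
  atom 27: O, bond orders sum to 2 (valence 2) → 0 H
Totals → C:19, H:18, F:1, N:1, O:6.

C19H18FNO6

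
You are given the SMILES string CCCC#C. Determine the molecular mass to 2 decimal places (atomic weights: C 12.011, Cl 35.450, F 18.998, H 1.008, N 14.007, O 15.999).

68.12 g/mol

First, the molecular formula is C5H8 (counting implicit H from valence).
  C: 5 × 12.011 = 60.055
  H: 8 × 1.008 = 8.064
Sum: 5×12.011 + 8×1.008 = 68.119 → 68.12 g/mol.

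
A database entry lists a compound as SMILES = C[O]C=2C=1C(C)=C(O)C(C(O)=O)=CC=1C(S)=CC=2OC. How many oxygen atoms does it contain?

5

Scan the SMILES for O atoms (remember two-letter symbols like Cl and Br are single atoms).
Oxygen count: 5.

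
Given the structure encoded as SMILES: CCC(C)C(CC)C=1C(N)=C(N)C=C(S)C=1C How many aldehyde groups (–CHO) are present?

0

Scan the SMILES for the aldehyde motif — none present.
Groups that are present: 2 primary amine, 1 thiol.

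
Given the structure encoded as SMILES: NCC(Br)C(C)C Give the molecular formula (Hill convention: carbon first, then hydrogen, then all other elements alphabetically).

Walk through each heavy atom and fill implicit hydrogens from standard valence (C 4, N 3, O 2, S 2, halogen 1):
  atom 1: N, bond orders sum to 1 (valence 3) → 2 H
  atom 2: C, bond orders sum to 2 (valence 4) → 2 H
  atom 3: C, bond orders sum to 3 (valence 4) → 1 H
  atom 4: Br (halogen, monovalent) → 0 H
  atom 5: C, bond orders sum to 3 (valence 4) → 1 H
  atom 6: C, bond orders sum to 1 (valence 4) → 3 H
  atom 7: C, bond orders sum to 1 (valence 4) → 3 H
Totals → C:5, H:12, Br:1, N:1.

C5H12BrN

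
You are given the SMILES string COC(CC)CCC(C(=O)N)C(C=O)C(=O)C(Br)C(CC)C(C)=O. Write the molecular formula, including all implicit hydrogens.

Walk through each heavy atom and fill implicit hydrogens from standard valence (C 4, N 3, O 2, S 2, halogen 1):
  atom 1: C, bond orders sum to 1 (valence 4) → 3 H
  atom 2: O, bond orders sum to 2 (valence 2) → 0 H
  atom 3: C, bond orders sum to 3 (valence 4) → 1 H
  atom 4: C, bond orders sum to 2 (valence 4) → 2 H
  atom 5: C, bond orders sum to 1 (valence 4) → 3 H
  atom 6: C, bond orders sum to 2 (valence 4) → 2 H
  atom 7: C, bond orders sum to 2 (valence 4) → 2 H
  atom 8: C, bond orders sum to 3 (valence 4) → 1 H
  atom 9: C, bond orders sum to 4 (valence 4) → 0 H
  atom 10: O, bond orders sum to 2 (valence 2) → 0 H
  atom 11: N, bond orders sum to 1 (valence 3) → 2 H
  atom 12: C, bond orders sum to 3 (valence 4) → 1 H
  atom 13: C, bond orders sum to 3 (valence 4) → 1 H
  atom 14: O, bond orders sum to 2 (valence 2) → 0 H
  atom 15: C, bond orders sum to 4 (valence 4) → 0 H
  atom 16: O, bond orders sum to 2 (valence 2) → 0 H
  atom 17: C, bond orders sum to 3 (valence 4) → 1 H
  atom 18: Br (halogen, monovalent) → 0 H
  atom 19: C, bond orders sum to 3 (valence 4) → 1 H
  atom 20: C, bond orders sum to 2 (valence 4) → 2 H
  atom 21: C, bond orders sum to 1 (valence 4) → 3 H
  atom 22: C, bond orders sum to 4 (valence 4) → 0 H
  atom 23: C, bond orders sum to 1 (valence 4) → 3 H
  atom 24: O, bond orders sum to 2 (valence 2) → 0 H
Totals → C:17, H:28, Br:1, N:1, O:5.
In Hill order: C17H28BrNO5.

C17H28BrNO5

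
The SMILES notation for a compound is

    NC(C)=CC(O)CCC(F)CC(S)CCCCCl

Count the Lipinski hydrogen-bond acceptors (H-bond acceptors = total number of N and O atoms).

2

N atoms: 1; O atoms: 1.
Lipinski HBA = 1 + 1 = 2.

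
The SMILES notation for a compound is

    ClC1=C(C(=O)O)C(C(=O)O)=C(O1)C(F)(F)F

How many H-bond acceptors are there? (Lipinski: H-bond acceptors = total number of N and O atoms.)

5

N atoms: 0; O atoms: 5.
Lipinski HBA = 0 + 5 = 5.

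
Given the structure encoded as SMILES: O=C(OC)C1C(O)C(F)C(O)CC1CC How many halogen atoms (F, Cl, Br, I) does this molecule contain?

Halogen atoms appear at heavy-atom position 9 (1×F).
Other groups present: 1 ester, 2 hydroxyl.
Halogen count: 1.

1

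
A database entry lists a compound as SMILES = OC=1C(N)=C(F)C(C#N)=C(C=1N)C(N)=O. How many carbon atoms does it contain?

8

Count every carbon token in the SMILES (each C, including those in ring-closure positions and inside branches).
Carbon count: 8.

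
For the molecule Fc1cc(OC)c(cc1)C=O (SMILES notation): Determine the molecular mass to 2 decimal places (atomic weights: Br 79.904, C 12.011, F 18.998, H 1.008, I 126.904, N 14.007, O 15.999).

154.14 g/mol

First, the molecular formula is C8H7FO2 (counting implicit H from valence).
  C: 8 × 12.011 = 96.088
  F: 1 × 18.998 = 18.998
  H: 7 × 1.008 = 7.056
  O: 2 × 15.999 = 31.998
Sum: 8×12.011 + 1×18.998 + 7×1.008 + 2×15.999 = 154.140 → 154.14 g/mol.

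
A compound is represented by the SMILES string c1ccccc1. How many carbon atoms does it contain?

Count every carbon token in the SMILES (each C, including those in ring-closure positions and inside branches).
Carbon count: 6.

6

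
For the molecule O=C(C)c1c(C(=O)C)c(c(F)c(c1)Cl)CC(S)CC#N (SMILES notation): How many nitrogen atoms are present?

1

Scan the SMILES for N atoms (remember two-letter symbols like Cl and Br are single atoms).
Nitrogen count: 1.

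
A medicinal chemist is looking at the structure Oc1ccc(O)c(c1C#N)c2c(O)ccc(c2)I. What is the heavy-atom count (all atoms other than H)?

Every atom symbol written in the SMILES (organic subset) is one heavy atom; implicit H are not written.
Heavy atoms by element → C:13, I:1, N:1, O:3.
Total: 18.

18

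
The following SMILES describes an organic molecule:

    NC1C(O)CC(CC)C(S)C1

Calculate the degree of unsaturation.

Molecular formula: C8H17NOS.
DoU = (2C + 2 + N − H − X) / 2, where X is the halogen count and O/S are ignored.
    = (2·8 + 2 + 1 − 17 − 0) / 2 = 2 / 2 = 1.

1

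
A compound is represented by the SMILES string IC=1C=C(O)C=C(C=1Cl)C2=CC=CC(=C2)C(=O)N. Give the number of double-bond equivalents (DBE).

Molecular formula: C13H9ClINO2.
DoU = (2C + 2 + N − H − X) / 2, where X is the halogen count and O/S are ignored.
    = (2·13 + 2 + 1 − 9 − 2) / 2 = 18 / 2 = 9.

9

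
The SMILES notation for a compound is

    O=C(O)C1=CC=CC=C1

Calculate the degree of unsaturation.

5

Degree of unsaturation = (number of rings) + (number of π bonds).
Ring closures in the SMILES: 1.
π bonds: 4 double bonds (each 1 DoU) → 4 DoU from unsaturation.
Total DoU = 1 + 4 = 5.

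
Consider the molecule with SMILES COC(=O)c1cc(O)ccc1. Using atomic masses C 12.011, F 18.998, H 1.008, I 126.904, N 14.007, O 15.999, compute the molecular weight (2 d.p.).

First, the molecular formula is C8H8O3 (counting implicit H from valence).
  C: 8 × 12.011 = 96.088
  H: 8 × 1.008 = 8.064
  O: 3 × 15.999 = 47.997
Sum: 8×12.011 + 8×1.008 + 3×15.999 = 152.149 → 152.15 g/mol.

152.15 g/mol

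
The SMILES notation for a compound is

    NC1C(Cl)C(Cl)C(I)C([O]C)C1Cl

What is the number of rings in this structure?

1

In SMILES, each pair of matching ring-closure digits denotes one ring-closing bond; the number of such bonds equals the number of independent rings.
Ring-closure bonds here: 1.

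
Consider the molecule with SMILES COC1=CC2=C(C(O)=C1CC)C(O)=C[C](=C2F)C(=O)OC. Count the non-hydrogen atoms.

21

Every atom symbol written in the SMILES (organic subset) is one heavy atom; implicit H are not written.
Heavy atoms by element → C:15, F:1, O:5.
Total: 21.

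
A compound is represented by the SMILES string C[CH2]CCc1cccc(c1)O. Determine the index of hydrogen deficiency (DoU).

4

Molecular formula: C10H14O.
DoU = (2C + 2 + N − H − X) / 2, where X is the halogen count and O/S are ignored.
    = (2·10 + 2 + 0 − 14 − 0) / 2 = 8 / 2 = 4.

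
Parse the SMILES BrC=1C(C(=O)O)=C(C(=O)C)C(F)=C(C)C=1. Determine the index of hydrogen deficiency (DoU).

6

Degree of unsaturation = (number of rings) + (number of π bonds).
Ring closures in the SMILES: 1.
π bonds: 5 double bonds (each 1 DoU) → 5 DoU from unsaturation.
Total DoU = 1 + 5 = 6.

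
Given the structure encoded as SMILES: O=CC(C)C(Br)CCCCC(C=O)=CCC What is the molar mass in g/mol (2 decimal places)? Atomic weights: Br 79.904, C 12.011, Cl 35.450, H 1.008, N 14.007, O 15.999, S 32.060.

First, the molecular formula is C13H21BrO2 (counting implicit H from valence).
  Br: 1 × 79.904 = 79.904
  C: 13 × 12.011 = 156.143
  H: 21 × 1.008 = 21.168
  O: 2 × 15.999 = 31.998
Sum: 1×79.904 + 13×12.011 + 21×1.008 + 2×15.999 = 289.213 → 289.21 g/mol.

289.21 g/mol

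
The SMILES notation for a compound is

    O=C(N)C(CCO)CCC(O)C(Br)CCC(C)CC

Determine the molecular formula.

C14H28BrNO3

Walk through each heavy atom and fill implicit hydrogens from standard valence (C 4, N 3, O 2, S 2, halogen 1):
  atom 1: O, bond orders sum to 2 (valence 2) → 0 H
  atom 2: C, bond orders sum to 4 (valence 4) → 0 H
  atom 3: N, bond orders sum to 1 (valence 3) → 2 H
  atom 4: C, bond orders sum to 3 (valence 4) → 1 H
  atom 5: C, bond orders sum to 2 (valence 4) → 2 H
  atom 6: C, bond orders sum to 2 (valence 4) → 2 H
  atom 7: O, bond orders sum to 1 (valence 2) → 1 H
  atom 8: C, bond orders sum to 2 (valence 4) → 2 H
  atom 9: C, bond orders sum to 2 (valence 4) → 2 H
  atom 10: C, bond orders sum to 3 (valence 4) → 1 H
  atom 11: O, bond orders sum to 1 (valence 2) → 1 H
  atom 12: C, bond orders sum to 3 (valence 4) → 1 H
  atom 13: Br (halogen, monovalent) → 0 H
  atom 14: C, bond orders sum to 2 (valence 4) → 2 H
  atom 15: C, bond orders sum to 2 (valence 4) → 2 H
  atom 16: C, bond orders sum to 3 (valence 4) → 1 H
  atom 17: C, bond orders sum to 1 (valence 4) → 3 H
  atom 18: C, bond orders sum to 2 (valence 4) → 2 H
  atom 19: C, bond orders sum to 1 (valence 4) → 3 H
Totals → C:14, H:28, Br:1, N:1, O:3.
In Hill order: C14H28BrNO3.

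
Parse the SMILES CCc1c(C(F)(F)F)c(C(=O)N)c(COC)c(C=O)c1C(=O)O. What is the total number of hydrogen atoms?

Walk through each heavy atom and fill implicit hydrogens from standard valence (C 4, N 3, O 2, S 2, halogen 1); for lowercase aromatic atoms, an aromatic c carries 1 H when it has two neighbours and 0 H with three, and aromatic n carries 0 H:
  atom 1: C, bond orders sum to 1 (valence 4) → 3 H
  atom 2: C, bond orders sum to 2 (valence 4) → 2 H
  atom 3: aromatic c, 3 neighbours → 0 H
  atom 4: aromatic c, 3 neighbours → 0 H
  atom 5: C, bond orders sum to 4 (valence 4) → 0 H
  atom 6: F (halogen, monovalent) → 0 H
  atom 7: F (halogen, monovalent) → 0 H
  atom 8: F (halogen, monovalent) → 0 H
  atom 9: aromatic c, 3 neighbours → 0 H
  atom 10: C, bond orders sum to 4 (valence 4) → 0 H
  atom 11: O, bond orders sum to 2 (valence 2) → 0 H
  atom 12: N, bond orders sum to 1 (valence 3) → 2 H
  atom 13: aromatic c, 3 neighbours → 0 H
  atom 14: C, bond orders sum to 2 (valence 4) → 2 H
  atom 15: O, bond orders sum to 2 (valence 2) → 0 H
  atom 16: C, bond orders sum to 1 (valence 4) → 3 H
  atom 17: aromatic c, 3 neighbours → 0 H
  atom 18: C, bond orders sum to 3 (valence 4) → 1 H
  atom 19: O, bond orders sum to 2 (valence 2) → 0 H
  atom 20: aromatic c, 3 neighbours → 0 H
  atom 21: C, bond orders sum to 4 (valence 4) → 0 H
  atom 22: O, bond orders sum to 2 (valence 2) → 0 H
  atom 23: O, bond orders sum to 1 (valence 2) → 1 H
Total hydrogens: 14.

14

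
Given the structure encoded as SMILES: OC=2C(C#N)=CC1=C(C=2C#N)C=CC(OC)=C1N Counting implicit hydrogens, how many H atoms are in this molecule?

Walk through each heavy atom and fill implicit hydrogens from standard valence (C 4, N 3, O 2, S 2, halogen 1):
  atom 1: O, bond orders sum to 1 (valence 2) → 1 H
  atom 2: C, bond orders sum to 4 (valence 4) → 0 H
  atom 3: C, bond orders sum to 4 (valence 4) → 0 H
  atom 4: C, bond orders sum to 4 (valence 4) → 0 H
  atom 5: N, bond orders sum to 3 (valence 3) → 0 H
  atom 6: C, bond orders sum to 3 (valence 4) → 1 H
  atom 7: C, bond orders sum to 4 (valence 4) → 0 H
  atom 8: C, bond orders sum to 4 (valence 4) → 0 H
  atom 9: C, bond orders sum to 4 (valence 4) → 0 H
  atom 10: C, bond orders sum to 4 (valence 4) → 0 H
  atom 11: N, bond orders sum to 3 (valence 3) → 0 H
  atom 12: C, bond orders sum to 3 (valence 4) → 1 H
  atom 13: C, bond orders sum to 3 (valence 4) → 1 H
  atom 14: C, bond orders sum to 4 (valence 4) → 0 H
  atom 15: O, bond orders sum to 2 (valence 2) → 0 H
  atom 16: C, bond orders sum to 1 (valence 4) → 3 H
  atom 17: C, bond orders sum to 4 (valence 4) → 0 H
  atom 18: N, bond orders sum to 1 (valence 3) → 2 H
Total hydrogens: 9.

9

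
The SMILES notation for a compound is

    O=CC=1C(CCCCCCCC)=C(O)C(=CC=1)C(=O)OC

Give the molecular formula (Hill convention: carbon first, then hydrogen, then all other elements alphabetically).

Walk through each heavy atom and fill implicit hydrogens from standard valence (C 4, N 3, O 2, S 2, halogen 1):
  atom 1: O, bond orders sum to 2 (valence 2) → 0 H
  atom 2: C, bond orders sum to 3 (valence 4) → 1 H
  atom 3: C, bond orders sum to 4 (valence 4) → 0 H
  atom 4: C, bond orders sum to 4 (valence 4) → 0 H
  atom 5: C, bond orders sum to 2 (valence 4) → 2 H
  atom 6: C, bond orders sum to 2 (valence 4) → 2 H
  atom 7: C, bond orders sum to 2 (valence 4) → 2 H
  atom 8: C, bond orders sum to 2 (valence 4) → 2 H
  atom 9: C, bond orders sum to 2 (valence 4) → 2 H
  atom 10: C, bond orders sum to 2 (valence 4) → 2 H
  atom 11: C, bond orders sum to 2 (valence 4) → 2 H
  atom 12: C, bond orders sum to 1 (valence 4) → 3 H
  atom 13: C, bond orders sum to 4 (valence 4) → 0 H
  atom 14: O, bond orders sum to 1 (valence 2) → 1 H
  atom 15: C, bond orders sum to 4 (valence 4) → 0 H
  atom 16: C, bond orders sum to 3 (valence 4) → 1 H
  atom 17: C, bond orders sum to 3 (valence 4) → 1 H
  atom 18: C, bond orders sum to 4 (valence 4) → 0 H
  atom 19: O, bond orders sum to 2 (valence 2) → 0 H
  atom 20: O, bond orders sum to 2 (valence 2) → 0 H
  atom 21: C, bond orders sum to 1 (valence 4) → 3 H
Totals → C:17, H:24, O:4.

C17H24O4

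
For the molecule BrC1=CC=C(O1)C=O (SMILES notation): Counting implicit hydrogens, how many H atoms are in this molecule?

Walk through each heavy atom and fill implicit hydrogens from standard valence (C 4, N 3, O 2, S 2, halogen 1):
  atom 1: Br (halogen, monovalent) → 0 H
  atom 2: C, bond orders sum to 4 (valence 4) → 0 H
  atom 3: C, bond orders sum to 3 (valence 4) → 1 H
  atom 4: C, bond orders sum to 3 (valence 4) → 1 H
  atom 5: C, bond orders sum to 4 (valence 4) → 0 H
  atom 6: O, bond orders sum to 2 (valence 2) → 0 H
  atom 7: C, bond orders sum to 3 (valence 4) → 1 H
  atom 8: O, bond orders sum to 2 (valence 2) → 0 H
Total hydrogens: 3.

3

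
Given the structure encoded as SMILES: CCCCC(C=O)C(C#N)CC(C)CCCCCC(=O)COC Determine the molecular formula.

C19H33NO3

Walk through each heavy atom and fill implicit hydrogens from standard valence (C 4, N 3, O 2, S 2, halogen 1):
  atom 1: C, bond orders sum to 1 (valence 4) → 3 H
  atom 2: C, bond orders sum to 2 (valence 4) → 2 H
  atom 3: C, bond orders sum to 2 (valence 4) → 2 H
  atom 4: C, bond orders sum to 2 (valence 4) → 2 H
  atom 5: C, bond orders sum to 3 (valence 4) → 1 H
  atom 6: C, bond orders sum to 3 (valence 4) → 1 H
  atom 7: O, bond orders sum to 2 (valence 2) → 0 H
  atom 8: C, bond orders sum to 3 (valence 4) → 1 H
  atom 9: C, bond orders sum to 4 (valence 4) → 0 H
  atom 10: N, bond orders sum to 3 (valence 3) → 0 H
  atom 11: C, bond orders sum to 2 (valence 4) → 2 H
  atom 12: C, bond orders sum to 3 (valence 4) → 1 H
  atom 13: C, bond orders sum to 1 (valence 4) → 3 H
  atom 14: C, bond orders sum to 2 (valence 4) → 2 H
  atom 15: C, bond orders sum to 2 (valence 4) → 2 H
  atom 16: C, bond orders sum to 2 (valence 4) → 2 H
  atom 17: C, bond orders sum to 2 (valence 4) → 2 H
  atom 18: C, bond orders sum to 2 (valence 4) → 2 H
  atom 19: C, bond orders sum to 4 (valence 4) → 0 H
  atom 20: O, bond orders sum to 2 (valence 2) → 0 H
  atom 21: C, bond orders sum to 2 (valence 4) → 2 H
  atom 22: O, bond orders sum to 2 (valence 2) → 0 H
  atom 23: C, bond orders sum to 1 (valence 4) → 3 H
Totals → C:19, H:33, N:1, O:3.
In Hill order: C19H33NO3.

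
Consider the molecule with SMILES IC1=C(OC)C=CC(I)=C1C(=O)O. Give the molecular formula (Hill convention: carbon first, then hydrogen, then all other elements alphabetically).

C8H6I2O3

Walk through each heavy atom and fill implicit hydrogens from standard valence (C 4, N 3, O 2, S 2, halogen 1):
  atom 1: I (halogen, monovalent) → 0 H
  atom 2: C, bond orders sum to 4 (valence 4) → 0 H
  atom 3: C, bond orders sum to 4 (valence 4) → 0 H
  atom 4: O, bond orders sum to 2 (valence 2) → 0 H
  atom 5: C, bond orders sum to 1 (valence 4) → 3 H
  atom 6: C, bond orders sum to 3 (valence 4) → 1 H
  atom 7: C, bond orders sum to 3 (valence 4) → 1 H
  atom 8: C, bond orders sum to 4 (valence 4) → 0 H
  atom 9: I (halogen, monovalent) → 0 H
  atom 10: C, bond orders sum to 4 (valence 4) → 0 H
  atom 11: C, bond orders sum to 4 (valence 4) → 0 H
  atom 12: O, bond orders sum to 2 (valence 2) → 0 H
  atom 13: O, bond orders sum to 1 (valence 2) → 1 H
Totals → C:8, H:6, I:2, O:3.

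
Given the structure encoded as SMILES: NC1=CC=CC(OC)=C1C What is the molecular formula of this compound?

Walk through each heavy atom and fill implicit hydrogens from standard valence (C 4, N 3, O 2, S 2, halogen 1):
  atom 1: N, bond orders sum to 1 (valence 3) → 2 H
  atom 2: C, bond orders sum to 4 (valence 4) → 0 H
  atom 3: C, bond orders sum to 3 (valence 4) → 1 H
  atom 4: C, bond orders sum to 3 (valence 4) → 1 H
  atom 5: C, bond orders sum to 3 (valence 4) → 1 H
  atom 6: C, bond orders sum to 4 (valence 4) → 0 H
  atom 7: O, bond orders sum to 2 (valence 2) → 0 H
  atom 8: C, bond orders sum to 1 (valence 4) → 3 H
  atom 9: C, bond orders sum to 4 (valence 4) → 0 H
  atom 10: C, bond orders sum to 1 (valence 4) → 3 H
Totals → C:8, H:11, N:1, O:1.
In Hill order: C8H11NO.

C8H11NO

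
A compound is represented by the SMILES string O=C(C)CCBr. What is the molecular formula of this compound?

Walk through each heavy atom and fill implicit hydrogens from standard valence (C 4, N 3, O 2, S 2, halogen 1):
  atom 1: O, bond orders sum to 2 (valence 2) → 0 H
  atom 2: C, bond orders sum to 4 (valence 4) → 0 H
  atom 3: C, bond orders sum to 1 (valence 4) → 3 H
  atom 4: C, bond orders sum to 2 (valence 4) → 2 H
  atom 5: C, bond orders sum to 2 (valence 4) → 2 H
  atom 6: Br (halogen, monovalent) → 0 H
Totals → C:4, H:7, Br:1, O:1.
In Hill order: C4H7BrO.

C4H7BrO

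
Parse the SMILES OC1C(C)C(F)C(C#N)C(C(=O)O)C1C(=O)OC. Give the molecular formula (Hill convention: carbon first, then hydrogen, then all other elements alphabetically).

Walk through each heavy atom and fill implicit hydrogens from standard valence (C 4, N 3, O 2, S 2, halogen 1):
  atom 1: O, bond orders sum to 1 (valence 2) → 1 H
  atom 2: C, bond orders sum to 3 (valence 4) → 1 H
  atom 3: C, bond orders sum to 3 (valence 4) → 1 H
  atom 4: C, bond orders sum to 1 (valence 4) → 3 H
  atom 5: C, bond orders sum to 3 (valence 4) → 1 H
  atom 6: F (halogen, monovalent) → 0 H
  atom 7: C, bond orders sum to 3 (valence 4) → 1 H
  atom 8: C, bond orders sum to 4 (valence 4) → 0 H
  atom 9: N, bond orders sum to 3 (valence 3) → 0 H
  atom 10: C, bond orders sum to 3 (valence 4) → 1 H
  atom 11: C, bond orders sum to 4 (valence 4) → 0 H
  atom 12: O, bond orders sum to 2 (valence 2) → 0 H
  atom 13: O, bond orders sum to 1 (valence 2) → 1 H
  atom 14: C, bond orders sum to 3 (valence 4) → 1 H
  atom 15: C, bond orders sum to 4 (valence 4) → 0 H
  atom 16: O, bond orders sum to 2 (valence 2) → 0 H
  atom 17: O, bond orders sum to 2 (valence 2) → 0 H
  atom 18: C, bond orders sum to 1 (valence 4) → 3 H
Totals → C:11, H:14, F:1, N:1, O:5.

C11H14FNO5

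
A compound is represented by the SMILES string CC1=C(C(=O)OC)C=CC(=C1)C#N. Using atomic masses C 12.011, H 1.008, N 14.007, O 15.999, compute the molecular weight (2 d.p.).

175.19 g/mol

First, the molecular formula is C10H9NO2 (counting implicit H from valence).
  C: 10 × 12.011 = 120.110
  H: 9 × 1.008 = 9.072
  N: 1 × 14.007 = 14.007
  O: 2 × 15.999 = 31.998
Sum: 10×12.011 + 9×1.008 + 1×14.007 + 2×15.999 = 175.187 → 175.19 g/mol.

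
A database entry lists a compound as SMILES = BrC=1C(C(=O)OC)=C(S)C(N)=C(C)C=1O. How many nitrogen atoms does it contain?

1

Scan the SMILES for N atoms (remember two-letter symbols like Cl and Br are single atoms).
Nitrogen count: 1.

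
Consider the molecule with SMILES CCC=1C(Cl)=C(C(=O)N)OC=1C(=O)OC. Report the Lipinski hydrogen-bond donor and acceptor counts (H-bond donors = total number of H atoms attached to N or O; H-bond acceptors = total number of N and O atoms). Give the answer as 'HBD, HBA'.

2, 5

Donors: find every N or O and count the H atoms it carries.
  atom 8 (O): bond orders sum to 2 → 0 H
  atom 9 (N): bond orders sum to 1 → 2 H
  atom 10 (O): bond orders sum to 2 → 0 H
  atom 13 (O): bond orders sum to 2 → 0 H
  atom 14 (O): bond orders sum to 2 → 0 H
Lipinski HBD = 2.
Acceptors: N atoms = 1, O atoms = 4 → HBA = 5.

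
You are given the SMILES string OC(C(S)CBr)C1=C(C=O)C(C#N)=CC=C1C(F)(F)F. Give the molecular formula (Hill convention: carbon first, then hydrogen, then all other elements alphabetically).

C12H9BrF3NO2S

Walk through each heavy atom and fill implicit hydrogens from standard valence (C 4, N 3, O 2, S 2, halogen 1):
  atom 1: O, bond orders sum to 1 (valence 2) → 1 H
  atom 2: C, bond orders sum to 3 (valence 4) → 1 H
  atom 3: C, bond orders sum to 3 (valence 4) → 1 H
  atom 4: S, bond orders sum to 1 (valence 2) → 1 H
  atom 5: C, bond orders sum to 2 (valence 4) → 2 H
  atom 6: Br (halogen, monovalent) → 0 H
  atom 7: C, bond orders sum to 4 (valence 4) → 0 H
  atom 8: C, bond orders sum to 4 (valence 4) → 0 H
  atom 9: C, bond orders sum to 3 (valence 4) → 1 H
  atom 10: O, bond orders sum to 2 (valence 2) → 0 H
  atom 11: C, bond orders sum to 4 (valence 4) → 0 H
  atom 12: C, bond orders sum to 4 (valence 4) → 0 H
  atom 13: N, bond orders sum to 3 (valence 3) → 0 H
  atom 14: C, bond orders sum to 3 (valence 4) → 1 H
  atom 15: C, bond orders sum to 3 (valence 4) → 1 H
  atom 16: C, bond orders sum to 4 (valence 4) → 0 H
  atom 17: C, bond orders sum to 4 (valence 4) → 0 H
  atom 18: F (halogen, monovalent) → 0 H
  atom 19: F (halogen, monovalent) → 0 H
  atom 20: F (halogen, monovalent) → 0 H
Totals → C:12, H:9, Br:1, F:3, N:1, O:2, S:1.
In Hill order: C12H9BrF3NO2S.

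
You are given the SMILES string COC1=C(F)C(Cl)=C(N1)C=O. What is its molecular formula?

C6H5ClFNO2

Walk through each heavy atom and fill implicit hydrogens from standard valence (C 4, N 3, O 2, S 2, halogen 1):
  atom 1: C, bond orders sum to 1 (valence 4) → 3 H
  atom 2: O, bond orders sum to 2 (valence 2) → 0 H
  atom 3: C, bond orders sum to 4 (valence 4) → 0 H
  atom 4: C, bond orders sum to 4 (valence 4) → 0 H
  atom 5: F (halogen, monovalent) → 0 H
  atom 6: C, bond orders sum to 4 (valence 4) → 0 H
  atom 7: Cl (halogen, monovalent) → 0 H
  atom 8: C, bond orders sum to 4 (valence 4) → 0 H
  atom 9: N, bond orders sum to 2 (valence 3) → 1 H
  atom 10: C, bond orders sum to 3 (valence 4) → 1 H
  atom 11: O, bond orders sum to 2 (valence 2) → 0 H
Totals → C:6, H:5, Cl:1, F:1, N:1, O:2.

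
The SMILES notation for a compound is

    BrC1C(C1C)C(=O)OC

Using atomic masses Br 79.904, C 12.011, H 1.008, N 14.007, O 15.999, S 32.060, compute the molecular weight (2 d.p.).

First, the molecular formula is C6H9BrO2 (counting implicit H from valence).
  Br: 1 × 79.904 = 79.904
  C: 6 × 12.011 = 72.066
  H: 9 × 1.008 = 9.072
  O: 2 × 15.999 = 31.998
Sum: 1×79.904 + 6×12.011 + 9×1.008 + 2×15.999 = 193.040 → 193.04 g/mol.

193.04 g/mol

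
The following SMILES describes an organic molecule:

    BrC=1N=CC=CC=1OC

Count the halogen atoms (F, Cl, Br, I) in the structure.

Halogen atoms appear at heavy-atom position 1 (1×Br).
Other groups present: 1 ether.
Halogen count: 1.

1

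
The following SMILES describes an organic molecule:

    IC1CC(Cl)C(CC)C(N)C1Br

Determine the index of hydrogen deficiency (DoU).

1

Molecular formula: C8H14BrClIN.
DoU = (2C + 2 + N − H − X) / 2, where X is the halogen count and O/S are ignored.
    = (2·8 + 2 + 1 − 14 − 3) / 2 = 2 / 2 = 1.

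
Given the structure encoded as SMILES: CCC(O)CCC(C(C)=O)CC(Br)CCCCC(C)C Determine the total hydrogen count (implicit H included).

Walk through each heavy atom and fill implicit hydrogens from standard valence (C 4, N 3, O 2, S 2, halogen 1):
  atom 1: C, bond orders sum to 1 (valence 4) → 3 H
  atom 2: C, bond orders sum to 2 (valence 4) → 2 H
  atom 3: C, bond orders sum to 3 (valence 4) → 1 H
  atom 4: O, bond orders sum to 1 (valence 2) → 1 H
  atom 5: C, bond orders sum to 2 (valence 4) → 2 H
  atom 6: C, bond orders sum to 2 (valence 4) → 2 H
  atom 7: C, bond orders sum to 3 (valence 4) → 1 H
  atom 8: C, bond orders sum to 4 (valence 4) → 0 H
  atom 9: C, bond orders sum to 1 (valence 4) → 3 H
  atom 10: O, bond orders sum to 2 (valence 2) → 0 H
  atom 11: C, bond orders sum to 2 (valence 4) → 2 H
  atom 12: C, bond orders sum to 3 (valence 4) → 1 H
  atom 13: Br (halogen, monovalent) → 0 H
  atom 14: C, bond orders sum to 2 (valence 4) → 2 H
  atom 15: C, bond orders sum to 2 (valence 4) → 2 H
  atom 16: C, bond orders sum to 2 (valence 4) → 2 H
  atom 17: C, bond orders sum to 2 (valence 4) → 2 H
  atom 18: C, bond orders sum to 3 (valence 4) → 1 H
  atom 19: C, bond orders sum to 1 (valence 4) → 3 H
  atom 20: C, bond orders sum to 1 (valence 4) → 3 H
Total hydrogens: 33.

33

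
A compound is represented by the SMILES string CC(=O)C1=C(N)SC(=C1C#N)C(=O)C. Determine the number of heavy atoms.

Every atom symbol written in the SMILES (organic subset) is one heavy atom; implicit H are not written.
Heavy atoms by element → C:9, N:2, O:2, S:1.
Total: 14.

14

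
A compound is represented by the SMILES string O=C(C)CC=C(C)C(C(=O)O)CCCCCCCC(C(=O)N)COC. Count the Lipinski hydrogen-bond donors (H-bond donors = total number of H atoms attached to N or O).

3

Donors: find every N or O and count the H atoms it carries.
  atom 1 (O): bond orders sum to 2 → 0 H
  atom 10 (O): bond orders sum to 2 → 0 H
  atom 11 (O): bond orders sum to 1 → 1 H
  atom 21 (O): bond orders sum to 2 → 0 H
  atom 22 (N): bond orders sum to 1 → 2 H
  atom 24 (O): bond orders sum to 2 → 0 H
Lipinski HBD = 3.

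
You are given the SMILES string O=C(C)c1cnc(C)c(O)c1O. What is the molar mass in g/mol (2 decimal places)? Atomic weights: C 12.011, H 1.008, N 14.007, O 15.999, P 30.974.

167.16 g/mol

First, the molecular formula is C8H9NO3 (counting implicit H from valence).
  C: 8 × 12.011 = 96.088
  H: 9 × 1.008 = 9.072
  N: 1 × 14.007 = 14.007
  O: 3 × 15.999 = 47.997
Sum: 8×12.011 + 9×1.008 + 1×14.007 + 3×15.999 = 167.164 → 167.16 g/mol.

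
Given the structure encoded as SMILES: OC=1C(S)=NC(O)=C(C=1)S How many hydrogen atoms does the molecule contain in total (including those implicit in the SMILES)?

5

Walk through each heavy atom and fill implicit hydrogens from standard valence (C 4, N 3, O 2, S 2, halogen 1):
  atom 1: O, bond orders sum to 1 (valence 2) → 1 H
  atom 2: C, bond orders sum to 4 (valence 4) → 0 H
  atom 3: C, bond orders sum to 4 (valence 4) → 0 H
  atom 4: S, bond orders sum to 1 (valence 2) → 1 H
  atom 5: N, bond orders sum to 3 (valence 3) → 0 H
  atom 6: C, bond orders sum to 4 (valence 4) → 0 H
  atom 7: O, bond orders sum to 1 (valence 2) → 1 H
  atom 8: C, bond orders sum to 4 (valence 4) → 0 H
  atom 9: C, bond orders sum to 3 (valence 4) → 1 H
  atom 10: S, bond orders sum to 1 (valence 2) → 1 H
Total hydrogens: 5.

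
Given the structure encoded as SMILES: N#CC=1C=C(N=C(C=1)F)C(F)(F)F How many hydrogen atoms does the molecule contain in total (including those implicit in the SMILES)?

Walk through each heavy atom and fill implicit hydrogens from standard valence (C 4, N 3, O 2, S 2, halogen 1):
  atom 1: N, bond orders sum to 3 (valence 3) → 0 H
  atom 2: C, bond orders sum to 4 (valence 4) → 0 H
  atom 3: C, bond orders sum to 4 (valence 4) → 0 H
  atom 4: C, bond orders sum to 3 (valence 4) → 1 H
  atom 5: C, bond orders sum to 4 (valence 4) → 0 H
  atom 6: N, bond orders sum to 3 (valence 3) → 0 H
  atom 7: C, bond orders sum to 4 (valence 4) → 0 H
  atom 8: C, bond orders sum to 3 (valence 4) → 1 H
  atom 9: F (halogen, monovalent) → 0 H
  atom 10: C, bond orders sum to 4 (valence 4) → 0 H
  atom 11: F (halogen, monovalent) → 0 H
  atom 12: F (halogen, monovalent) → 0 H
  atom 13: F (halogen, monovalent) → 0 H
Total hydrogens: 2.

2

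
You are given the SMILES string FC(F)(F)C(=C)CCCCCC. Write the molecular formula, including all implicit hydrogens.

Walk through each heavy atom and fill implicit hydrogens from standard valence (C 4, N 3, O 2, S 2, halogen 1):
  atom 1: F (halogen, monovalent) → 0 H
  atom 2: C, bond orders sum to 4 (valence 4) → 0 H
  atom 3: F (halogen, monovalent) → 0 H
  atom 4: F (halogen, monovalent) → 0 H
  atom 5: C, bond orders sum to 4 (valence 4) → 0 H
  atom 6: C, bond orders sum to 2 (valence 4) → 2 H
  atom 7: C, bond orders sum to 2 (valence 4) → 2 H
  atom 8: C, bond orders sum to 2 (valence 4) → 2 H
  atom 9: C, bond orders sum to 2 (valence 4) → 2 H
  atom 10: C, bond orders sum to 2 (valence 4) → 2 H
  atom 11: C, bond orders sum to 2 (valence 4) → 2 H
  atom 12: C, bond orders sum to 1 (valence 4) → 3 H
Totals → C:9, H:15, F:3.

C9H15F3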